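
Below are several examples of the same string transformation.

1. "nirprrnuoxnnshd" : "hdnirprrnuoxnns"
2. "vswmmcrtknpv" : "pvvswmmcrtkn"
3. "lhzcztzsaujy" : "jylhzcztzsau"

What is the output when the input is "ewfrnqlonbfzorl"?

rlewfrnqlonbfzo

Rule — move the last 2 characters to the front (rotate right by 2).
Doing the same to "ewfrnqlonbfzorl": "rlewfrnqlonbfzo".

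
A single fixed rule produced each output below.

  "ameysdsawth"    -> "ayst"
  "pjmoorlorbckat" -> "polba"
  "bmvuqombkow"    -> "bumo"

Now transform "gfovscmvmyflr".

gvmyr

In each case the input is transformed by: keep one character in every 3, starting at position 1 (positions 1st, 4th, 7th, ...).
On "gfovscmvmyflr" that produces "gvmyr".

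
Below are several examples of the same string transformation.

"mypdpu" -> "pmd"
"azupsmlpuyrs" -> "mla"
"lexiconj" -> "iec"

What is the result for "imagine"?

gea

The pattern: sort the characters into reverse alphabetical order, then keep only the last 3 characters.
"imagine" → "nmiigea" → "gea".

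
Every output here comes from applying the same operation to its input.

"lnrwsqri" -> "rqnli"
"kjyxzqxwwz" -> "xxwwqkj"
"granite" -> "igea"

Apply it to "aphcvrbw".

phcba

Each output is the input with this applied: sort the characters into reverse alphabetical order, then delete the first 3 characters.
So "aphcvrbw" becomes "phcba".
(Check on "kjyxzqxwwz": → "zzyxxwwqkj" → "xxwwqkj" ✓)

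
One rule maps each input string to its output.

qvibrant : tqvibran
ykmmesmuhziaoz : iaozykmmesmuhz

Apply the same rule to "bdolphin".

nbdolphi

In each case the input is transformed by: swap the front and back halves of the string, then move the first 3 characters to the end (rotate left by 3).
Working it through for "bdolphin": intermediate "phinbdol", final "nbdolphi".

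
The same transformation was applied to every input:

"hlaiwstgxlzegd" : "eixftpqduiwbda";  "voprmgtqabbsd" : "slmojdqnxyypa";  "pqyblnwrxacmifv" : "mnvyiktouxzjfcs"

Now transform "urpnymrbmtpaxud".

The pattern: shift every letter 3 places backward in the alphabet (wrapping around).
So "urpnymrbmtpaxud" becomes "romkvjoyjqmxura".

romkvjoyjqmxura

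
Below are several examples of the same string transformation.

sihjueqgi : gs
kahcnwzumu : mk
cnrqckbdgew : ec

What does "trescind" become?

The pattern: swap the first and last characters, then keep only the last 2 characters.
Working it through for "trescind": intermediate "drescint", final "nt".

nt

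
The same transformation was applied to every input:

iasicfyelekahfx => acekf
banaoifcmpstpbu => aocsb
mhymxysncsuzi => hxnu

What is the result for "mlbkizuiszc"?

liic

Each output is the input with this applied: keep one character in every 3, starting at position 2 (positions 2nd, 5th, 8th, ...).
"mlbkizuiszc" → "liic".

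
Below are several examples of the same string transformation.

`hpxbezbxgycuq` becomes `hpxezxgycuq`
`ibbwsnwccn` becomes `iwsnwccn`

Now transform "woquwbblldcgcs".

woquwlldcgcs

The transformation: remove every "b".
Applying that to "woquwbblldcgcs" gives "woquwlldcgcs".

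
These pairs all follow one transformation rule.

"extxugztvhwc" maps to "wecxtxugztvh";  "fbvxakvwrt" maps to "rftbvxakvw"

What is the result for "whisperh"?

What's happening: swap the first and last characters, then move the last 2 characters to the front (rotate right by 2).
"whisperh" → "rwhhispe".

rwhhispe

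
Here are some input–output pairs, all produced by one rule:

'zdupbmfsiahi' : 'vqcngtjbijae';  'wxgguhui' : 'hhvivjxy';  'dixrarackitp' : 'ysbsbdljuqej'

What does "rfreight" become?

What's happening: move the first 2 characters to the end (rotate left by 2), then shift every letter 1 place forward in the alphabet (wrapping around).
Applying that to "rfreight" gives "sfjhiusg".
(Check on "dixrarackitp": → "xrarackitpdi" → "ysbsbdljuqej" ✓)

sfjhiusg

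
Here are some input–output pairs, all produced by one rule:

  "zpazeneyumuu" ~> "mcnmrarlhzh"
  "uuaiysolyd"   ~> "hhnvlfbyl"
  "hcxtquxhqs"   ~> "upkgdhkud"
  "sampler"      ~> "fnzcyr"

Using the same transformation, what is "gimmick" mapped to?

In each case the input is transformed by: delete the last character, then shift every letter 13 places forward in the alphabet (wrapping around) — i.e. ROT13.
Doing the same to "gimmick": "tvzzvp".

tvzzvp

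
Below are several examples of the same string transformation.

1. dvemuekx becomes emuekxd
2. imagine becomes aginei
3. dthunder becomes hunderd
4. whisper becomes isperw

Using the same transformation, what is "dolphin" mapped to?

lphind

In each case the input is transformed by: move the first character to the end, then delete the first character.
"dolphin" → "olphind" → "lphind".
(Check on "imagine": → "maginei" → "aginei" ✓)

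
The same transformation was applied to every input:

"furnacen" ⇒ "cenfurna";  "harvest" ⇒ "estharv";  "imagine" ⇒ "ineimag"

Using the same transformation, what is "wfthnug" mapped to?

The transformation: move the last 3 characters to the front (rotate right by 3).
Doing the same to "wfthnug": "nugwfth".

nugwfth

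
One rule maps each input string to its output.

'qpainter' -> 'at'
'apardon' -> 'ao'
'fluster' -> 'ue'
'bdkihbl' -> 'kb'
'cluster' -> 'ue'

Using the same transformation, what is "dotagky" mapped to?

Rule — keep one character in every 3, starting at position 3 (positions 3rd, 6th, 9th, ...).
Doing the same to "dotagky": "tk".

tk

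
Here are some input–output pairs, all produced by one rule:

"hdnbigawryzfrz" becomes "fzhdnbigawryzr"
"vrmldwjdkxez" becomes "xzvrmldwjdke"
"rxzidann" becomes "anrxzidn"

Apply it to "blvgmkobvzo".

voblvgmkobz

What's happening: move the last 2 characters to the front (rotate right by 2), then swap the first and last characters.
Starting from "blvgmkobvzo": after the first operation, "zoblvgmkobv"; after the second, "voblvgmkobz".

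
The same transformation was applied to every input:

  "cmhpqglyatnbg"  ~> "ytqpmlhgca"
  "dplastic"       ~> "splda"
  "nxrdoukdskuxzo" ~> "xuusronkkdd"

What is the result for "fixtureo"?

What's happening: delete the last 3 characters, then sort the characters into reverse alphabetical order.
For "fixtureo", step one produces "fixtu"; step two turns that into "xutif".
(Check on "nxrdoukdskuxzo": → "nxrdoukdsku" → "xuusronkkdd" ✓)

xutif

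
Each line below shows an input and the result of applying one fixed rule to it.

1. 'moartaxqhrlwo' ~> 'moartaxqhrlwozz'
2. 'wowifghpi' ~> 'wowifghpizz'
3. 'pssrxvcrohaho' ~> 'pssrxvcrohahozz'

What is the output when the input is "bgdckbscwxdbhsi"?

Each output is the input with this applied: append "zz".
For "bgdckbscwxdbhsi" the result is "bgdckbscwxdbhsizz".

bgdckbscwxdbhsizz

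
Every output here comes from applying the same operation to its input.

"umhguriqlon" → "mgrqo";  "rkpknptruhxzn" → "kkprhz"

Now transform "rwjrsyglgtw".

Rule — keep every other character starting from the second (positions 2nd, 4th, 6th, ...).
Applying that to "rwjrsyglgtw" gives "wrylt".

wrylt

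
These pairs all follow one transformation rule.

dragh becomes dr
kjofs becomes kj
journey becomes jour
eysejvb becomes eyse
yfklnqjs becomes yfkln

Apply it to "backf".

ba

What's happening: delete the last 3 characters.
Applying that to "backf" gives "ba".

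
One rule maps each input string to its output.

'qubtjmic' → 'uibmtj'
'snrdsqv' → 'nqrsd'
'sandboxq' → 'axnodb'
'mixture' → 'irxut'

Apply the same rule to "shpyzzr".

Rule — take characters alternately from the front and the back (1st, last, 2nd, 2nd-last, ...), then delete the first 2 characters.
On "shpyzzr" that produces "hzpzy".

hzpzy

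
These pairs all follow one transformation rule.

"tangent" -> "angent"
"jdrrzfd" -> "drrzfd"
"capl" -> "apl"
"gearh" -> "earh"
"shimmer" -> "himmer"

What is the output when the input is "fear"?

The transformation: delete the first character.
Doing the same to "fear": "ear".

ear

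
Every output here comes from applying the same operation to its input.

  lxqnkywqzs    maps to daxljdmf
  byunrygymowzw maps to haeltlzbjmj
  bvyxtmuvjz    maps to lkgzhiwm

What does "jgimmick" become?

Looking at the pairs, the operation is to shift every letter 13 places forward in the alphabet (wrapping around) — i.e. ROT13, then delete the first 2 characters.
"jgimmick" → "vzzvpx".

vzzvpx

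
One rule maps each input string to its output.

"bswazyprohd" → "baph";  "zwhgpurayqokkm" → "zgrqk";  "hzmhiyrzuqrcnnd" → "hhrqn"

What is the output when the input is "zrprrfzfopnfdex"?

The transformation: keep one character in every 3, starting at position 1 (positions 1st, 4th, 7th, ...).
"zrprrfzfopnfdex" → "zrzpd".

zrzpd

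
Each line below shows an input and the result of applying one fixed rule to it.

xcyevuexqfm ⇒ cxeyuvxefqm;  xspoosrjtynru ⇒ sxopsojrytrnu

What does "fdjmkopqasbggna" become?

The rule is to swap each adjacent pair of characters (1↔2, 3↔4, ...).
Doing the same to "fdjmkopqasbggna": "dfmjokqpsagbnga".

dfmjokqpsagbnga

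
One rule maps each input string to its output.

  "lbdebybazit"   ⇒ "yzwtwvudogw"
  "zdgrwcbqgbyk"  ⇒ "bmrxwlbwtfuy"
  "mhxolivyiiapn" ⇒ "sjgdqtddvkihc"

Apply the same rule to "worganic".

mbvidxrj

The transformation: shift every letter 5 places backward in the alphabet (wrapping around), then move the first 2 characters to the end (rotate left by 2).
For "worganic", step one produces "rjmbvidx"; step two turns that into "mbvidxrj".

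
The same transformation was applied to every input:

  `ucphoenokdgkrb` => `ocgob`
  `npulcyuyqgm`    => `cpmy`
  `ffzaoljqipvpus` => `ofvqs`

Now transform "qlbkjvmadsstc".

jlsa

In each case the input is transformed by: keep one character in every 3, starting at position 2 (positions 2nd, 5th, 8th, ...), then swap each adjacent pair of characters (1↔2, 3↔4, ...).
"qlbkjvmadsstc" → "jlsa".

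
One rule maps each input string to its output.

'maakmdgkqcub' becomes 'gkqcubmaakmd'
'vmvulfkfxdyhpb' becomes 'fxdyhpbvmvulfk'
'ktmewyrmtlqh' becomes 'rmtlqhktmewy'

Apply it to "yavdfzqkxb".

The rule is to swap the front and back halves of the string.
So "yavdfzqkxb" becomes "zqkxbyavdf".

zqkxbyavdf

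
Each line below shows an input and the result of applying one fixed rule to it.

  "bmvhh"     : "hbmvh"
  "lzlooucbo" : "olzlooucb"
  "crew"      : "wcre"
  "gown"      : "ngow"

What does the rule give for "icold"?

What's happening: move the last character to the front.
Doing the same to "icold": "dicol".

dicol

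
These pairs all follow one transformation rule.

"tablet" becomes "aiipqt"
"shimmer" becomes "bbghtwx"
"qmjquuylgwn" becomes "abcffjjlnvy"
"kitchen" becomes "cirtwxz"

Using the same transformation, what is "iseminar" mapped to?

Each output is the input with this applied: shift every letter 11 places backward in the alphabet (wrapping around), then sort the characters into alphabetical order.
On "iseminar": the first step gives "xhtbxcpg", and the second then gives "bcghptxx".

bcghptxx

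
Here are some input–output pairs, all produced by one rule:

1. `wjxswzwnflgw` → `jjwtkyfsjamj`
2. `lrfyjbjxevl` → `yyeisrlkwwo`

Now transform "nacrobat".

Looking at the pairs, the operation is to shift every letter 13 places forward in the alphabet (wrapping around) — i.e. ROT13, then take characters alternately from the front and the back (1st, last, 2nd, 2nd-last, ...).
On "nacrobat": the first step gives "anpebong", and the second then gives "agnnpoeb".

agnnpoeb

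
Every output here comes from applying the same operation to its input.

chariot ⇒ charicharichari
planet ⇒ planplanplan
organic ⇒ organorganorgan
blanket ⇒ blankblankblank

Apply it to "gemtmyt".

Each output is the input with this applied: delete the last 2 characters, then write the whole string 3 times in a row.
Working it through for "gemtmyt": intermediate "gemtm", final "gemtmgemtmgemtm".
(Check on "blanket": → "blank" → "blankblankblank" ✓)

gemtmgemtmgemtm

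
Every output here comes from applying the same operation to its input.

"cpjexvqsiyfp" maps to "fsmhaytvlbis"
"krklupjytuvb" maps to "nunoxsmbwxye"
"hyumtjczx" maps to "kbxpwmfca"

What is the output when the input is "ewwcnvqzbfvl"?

The pattern: shift every letter 3 places forward in the alphabet (wrapping around).
Doing the same to "ewwcnvqzbfvl": "hzzfqytceiyo".

hzzfqytceiyo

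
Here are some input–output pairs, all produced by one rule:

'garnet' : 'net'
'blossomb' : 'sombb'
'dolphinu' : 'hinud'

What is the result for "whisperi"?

periw

Each output is the input with this applied: swap the front and back halves of the string, then delete the last 3 characters.
Starting from "whisperi": after the first operation, "periwhis"; after the second, "periw".
(Check on "dolphinu": → "hinudolp" → "hinud" ✓)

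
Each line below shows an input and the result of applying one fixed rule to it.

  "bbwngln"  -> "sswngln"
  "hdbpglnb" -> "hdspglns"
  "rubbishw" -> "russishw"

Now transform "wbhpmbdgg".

wshpmsdgg

Rule — replace every "b" with "s".
Doing the same to "wbhpmbdgg": "wshpmsdgg".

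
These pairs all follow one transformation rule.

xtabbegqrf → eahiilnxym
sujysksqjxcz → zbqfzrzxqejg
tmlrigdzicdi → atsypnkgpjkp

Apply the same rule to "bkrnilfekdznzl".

iryupsmlrkgugs

Looking at the pairs, the operation is to shift every letter 7 places forward in the alphabet (wrapping around).
For "bkrnilfekdznzl" the result is "iryupsmlrkgugs".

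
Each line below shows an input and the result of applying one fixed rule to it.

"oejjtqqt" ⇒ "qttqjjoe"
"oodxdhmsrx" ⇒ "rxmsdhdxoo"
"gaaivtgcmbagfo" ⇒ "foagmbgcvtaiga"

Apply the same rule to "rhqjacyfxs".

What's happening: swap each adjacent pair of characters (1↔2, 3↔4, ...), then reverse the string.
Applying that to "rhqjacyfxs" gives "xsyfacqjrh".
(Check on "gaaivtgcmbagfo": → "agiatvcgbmgaof" → "foagmbgcvtaiga" ✓)

xsyfacqjrh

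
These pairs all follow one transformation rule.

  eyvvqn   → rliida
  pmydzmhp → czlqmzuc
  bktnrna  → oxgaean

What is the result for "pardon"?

cneqba

What's happening: shift every letter 13 places forward in the alphabet (wrapping around) — i.e. ROT13.
For "pardon" the result is "cneqba".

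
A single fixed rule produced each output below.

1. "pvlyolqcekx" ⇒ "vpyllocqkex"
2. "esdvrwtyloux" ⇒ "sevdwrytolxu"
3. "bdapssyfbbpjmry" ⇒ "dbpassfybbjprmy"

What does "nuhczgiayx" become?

In each case the input is transformed by: swap each adjacent pair of characters (1↔2, 3↔4, ...).
Doing the same to "nuhczgiayx": "unchgzaixy".

unchgzaixy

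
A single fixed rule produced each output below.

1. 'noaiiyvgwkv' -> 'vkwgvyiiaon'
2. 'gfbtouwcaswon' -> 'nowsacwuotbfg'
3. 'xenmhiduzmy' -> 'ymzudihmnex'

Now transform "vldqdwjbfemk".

kmefbjwdqdlv

What's happening: reverse the string.
On "vldqdwjbfemk" that produces "kmefbjwdqdlv".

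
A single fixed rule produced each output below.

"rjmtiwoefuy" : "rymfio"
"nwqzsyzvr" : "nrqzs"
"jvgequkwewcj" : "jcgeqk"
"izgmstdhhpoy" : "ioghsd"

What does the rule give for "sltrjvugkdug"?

sutkju

The pattern: keep every other character starting from the first (positions 1st, 3rd, 5th, ...), then take characters alternately from the front and the back (1st, last, 2nd, 2nd-last, ...).
Applying both steps to "sltrjvugkdug": "stjuku", then "sutkju".
(Check on "jvgequkwewcj": → "jgqkec" → "jcgeqk" ✓)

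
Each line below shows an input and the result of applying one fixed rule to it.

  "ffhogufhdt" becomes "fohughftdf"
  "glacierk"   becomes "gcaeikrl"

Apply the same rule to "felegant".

Rule — swap each adjacent pair of characters (1↔2, 3↔4, ...), then move the first character to the end.
Working it through for "felegant": intermediate "efelagtn", final "felagtne".

felagtne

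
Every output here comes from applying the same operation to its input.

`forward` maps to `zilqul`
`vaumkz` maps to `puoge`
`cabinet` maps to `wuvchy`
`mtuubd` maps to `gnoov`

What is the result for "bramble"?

vlugvf

The pattern: shift every letter 6 places backward in the alphabet (wrapping around), then delete the last character.
Starting from "bramble": after the first operation, "vlugvfy"; after the second, "vlugvf".
(Check on "mtuubd": → "gnoovx" → "gnoov" ✓)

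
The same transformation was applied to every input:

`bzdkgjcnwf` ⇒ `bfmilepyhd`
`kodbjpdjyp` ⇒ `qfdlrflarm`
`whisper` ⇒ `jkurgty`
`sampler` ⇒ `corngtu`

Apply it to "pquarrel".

swcttgnr

Rule — move the first character to the end, then shift every letter 2 places forward in the alphabet (wrapping around).
Doing the same to "pquarrel": "swcttgnr".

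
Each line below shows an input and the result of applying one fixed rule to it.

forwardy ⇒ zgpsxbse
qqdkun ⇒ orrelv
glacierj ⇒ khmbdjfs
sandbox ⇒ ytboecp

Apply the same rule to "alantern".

obmboufs

The pattern: move the last character to the front, then shift every letter 1 place forward in the alphabet (wrapping around).
"alantern" → "nalanter" → "obmboufs".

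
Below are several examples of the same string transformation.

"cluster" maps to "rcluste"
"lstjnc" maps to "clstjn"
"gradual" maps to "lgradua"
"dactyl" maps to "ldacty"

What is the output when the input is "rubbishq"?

qrubbish

The transformation: move the last character to the front.
Doing the same to "rubbishq": "qrubbish".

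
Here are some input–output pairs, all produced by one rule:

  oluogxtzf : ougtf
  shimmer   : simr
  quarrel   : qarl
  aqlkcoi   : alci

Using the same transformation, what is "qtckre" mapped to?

qcr

In each case the input is transformed by: keep every other character starting from the first (positions 1st, 3rd, 5th, ...).
For "qtckre" the result is "qcr".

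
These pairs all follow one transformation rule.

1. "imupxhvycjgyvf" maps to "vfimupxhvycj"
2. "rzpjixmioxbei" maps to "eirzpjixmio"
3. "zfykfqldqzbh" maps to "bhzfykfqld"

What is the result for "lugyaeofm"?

fmlugya

The transformation: move the last 2 characters to the front (rotate right by 2), then delete the last 2 characters.
Starting from "lugyaeofm": after the first operation, "fmlugyaeo"; after the second, "fmlugya".
(Check on "imupxhvycjgyvf": → "vfimupxhvycjgy" → "vfimupxhvycj" ✓)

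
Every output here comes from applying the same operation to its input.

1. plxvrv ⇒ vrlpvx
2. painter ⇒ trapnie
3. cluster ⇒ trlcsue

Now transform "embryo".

The rule is to swap each adjacent pair of characters (1↔2, 3↔4, ...), then move the last 2 characters to the front (rotate right by 2).
Applying that to "embryo" gives "oymerb".

oymerb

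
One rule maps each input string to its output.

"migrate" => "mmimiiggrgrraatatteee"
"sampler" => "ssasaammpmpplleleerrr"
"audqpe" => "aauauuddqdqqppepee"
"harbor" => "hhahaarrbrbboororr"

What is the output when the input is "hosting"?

Rule — repeat every character 3 times, then swap each adjacent pair of characters (1↔2, 3↔4, ...).
"hosting" → "hhhooossstttiiinnnggg" → "hhohoosststtiininnggg".

hhohoosststtiininnggg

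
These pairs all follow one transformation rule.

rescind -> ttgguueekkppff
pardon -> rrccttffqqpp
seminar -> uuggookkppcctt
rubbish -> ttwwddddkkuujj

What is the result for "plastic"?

rrnnccuuvvkkee

The rule is to double every character, then shift every letter 2 places forward in the alphabet (wrapping around).
"plastic" → "ppllaassttiicc" → "rrnnccuuvvkkee".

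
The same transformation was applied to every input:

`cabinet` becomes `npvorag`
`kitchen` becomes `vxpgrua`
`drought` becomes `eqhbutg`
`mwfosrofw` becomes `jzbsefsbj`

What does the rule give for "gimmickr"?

The rule is to shift every letter 13 places forward in the alphabet (wrapping around) — i.e. ROT13, then swap each adjacent pair of characters (1↔2, 3↔4, ...).
For "gimmickr" the result is "vtzzpvex".

vtzzpvex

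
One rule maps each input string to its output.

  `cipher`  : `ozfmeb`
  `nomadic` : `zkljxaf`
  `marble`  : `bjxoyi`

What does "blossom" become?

jyilppl

In each case the input is transformed by: shift every letter 3 places backward in the alphabet (wrapping around), then move the last character to the front.
Working it through for "blossom": intermediate "yilpplj", final "jyilppl".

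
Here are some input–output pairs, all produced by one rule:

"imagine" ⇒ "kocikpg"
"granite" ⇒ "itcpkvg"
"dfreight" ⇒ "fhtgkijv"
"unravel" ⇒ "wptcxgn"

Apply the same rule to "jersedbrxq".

lgtugfdtzs

The rule is to shift every letter 2 places forward in the alphabet (wrapping around).
Applying that to "jersedbrxq" gives "lgtugfdtzs".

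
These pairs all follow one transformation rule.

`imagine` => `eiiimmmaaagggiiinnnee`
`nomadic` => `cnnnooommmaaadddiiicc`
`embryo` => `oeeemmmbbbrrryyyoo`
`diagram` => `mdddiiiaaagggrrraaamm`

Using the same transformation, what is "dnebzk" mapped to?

In each case the input is transformed by: repeat every character 3 times, then move the last character to the front.
Starting from "dnebzk": after the first operation, "dddnnneeebbbzzzkkk"; after the second, "kdddnnneeebbbzzzkk".

kdddnnneeebbbzzzkk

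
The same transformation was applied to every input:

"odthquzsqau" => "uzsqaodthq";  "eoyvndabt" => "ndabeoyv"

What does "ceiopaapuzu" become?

The rule is to delete the last character, then swap the front and back halves of the string.
On "ceiopaapuzu": the first step gives "ceiopaapuz", and the second then gives "aapuzceiop".
(Check on "odthquzsqau": → "odthquzsqa" → "uzsqaodthq" ✓)

aapuzceiop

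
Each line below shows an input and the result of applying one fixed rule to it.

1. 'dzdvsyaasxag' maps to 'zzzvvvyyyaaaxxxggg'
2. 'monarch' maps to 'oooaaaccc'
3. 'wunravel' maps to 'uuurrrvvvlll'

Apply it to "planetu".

Rule — keep every other character starting from the second (positions 2nd, 4th, 6th, ...), then repeat every character 3 times.
Applying that to "planetu" gives "lllnnnttt".

lllnnnttt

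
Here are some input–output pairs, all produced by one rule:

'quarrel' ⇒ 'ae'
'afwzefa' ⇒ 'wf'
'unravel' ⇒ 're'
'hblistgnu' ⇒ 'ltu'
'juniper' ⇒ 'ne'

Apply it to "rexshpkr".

Looking at the pairs, the operation is to keep one character in every 3, starting at position 3 (positions 3rd, 6th, 9th, ...).
Applying that to "rexshpkr" gives "xp".

xp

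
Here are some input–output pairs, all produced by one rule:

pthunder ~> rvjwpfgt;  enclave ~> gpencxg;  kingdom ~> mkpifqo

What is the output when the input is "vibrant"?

xkdtcpv

Each output is the input with this applied: shift every letter 2 places forward in the alphabet (wrapping around).
On "vibrant" that produces "xkdtcpv".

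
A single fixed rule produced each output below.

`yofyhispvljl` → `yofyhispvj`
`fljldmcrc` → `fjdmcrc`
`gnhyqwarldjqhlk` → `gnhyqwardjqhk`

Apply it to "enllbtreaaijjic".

The transformation: remove every "l".
For "enllbtreaaijjic" the result is "enbtreaaijjic".

enbtreaaijjic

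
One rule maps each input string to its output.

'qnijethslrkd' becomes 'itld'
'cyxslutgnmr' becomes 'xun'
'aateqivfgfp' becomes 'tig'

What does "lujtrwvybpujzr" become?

What's happening: keep one character in every 3, starting at position 3 (positions 3rd, 6th, 9th, ...).
Applying that to "lujtrwvybpujzr" gives "jwbj".

jwbj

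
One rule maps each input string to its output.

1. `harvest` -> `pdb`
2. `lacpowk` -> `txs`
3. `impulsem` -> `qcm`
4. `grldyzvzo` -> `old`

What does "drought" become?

What's happening: keep one character in every 3, starting at position 1 (positions 1st, 4th, 7th, ...), then shift every letter 8 places forward in the alphabet (wrapping around).
On "drought": the first step gives "dut", and the second then gives "lcb".

lcb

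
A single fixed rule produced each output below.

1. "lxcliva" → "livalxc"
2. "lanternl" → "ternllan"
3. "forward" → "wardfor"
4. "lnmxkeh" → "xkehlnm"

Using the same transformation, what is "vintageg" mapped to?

The transformation: move the first 3 characters to the end (rotate left by 3).
So "vintageg" becomes "tagegvin".

tagegvin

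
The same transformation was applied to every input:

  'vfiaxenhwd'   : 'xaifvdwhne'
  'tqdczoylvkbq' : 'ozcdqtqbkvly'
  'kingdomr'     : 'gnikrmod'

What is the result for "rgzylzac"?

In each case the input is transformed by: swap the front and back halves of the string, then reverse the string.
"rgzylzac" → "lzacrgzy" → "yzgrcazl".

yzgrcazl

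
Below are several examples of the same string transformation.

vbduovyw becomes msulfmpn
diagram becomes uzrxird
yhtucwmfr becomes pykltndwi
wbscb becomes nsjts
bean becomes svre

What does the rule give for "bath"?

srky

In each case the input is transformed by: shift every letter 9 places backward in the alphabet (wrapping around).
So "bath" becomes "srky".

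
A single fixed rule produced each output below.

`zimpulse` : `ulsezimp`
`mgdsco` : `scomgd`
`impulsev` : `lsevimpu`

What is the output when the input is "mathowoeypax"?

The rule is to swap the front and back halves of the string.
Applying that to "mathowoeypax" gives "oeypaxmathow".

oeypaxmathow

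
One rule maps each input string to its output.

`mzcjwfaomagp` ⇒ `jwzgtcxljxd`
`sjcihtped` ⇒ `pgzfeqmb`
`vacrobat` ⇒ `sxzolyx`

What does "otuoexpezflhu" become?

What's happening: shift every letter 3 places backward in the alphabet (wrapping around), then delete the last character.
For "otuoexpezflhu", step one produces "lqrlbumbwcier"; step two turns that into "lqrlbumbwcie".

lqrlbumbwcie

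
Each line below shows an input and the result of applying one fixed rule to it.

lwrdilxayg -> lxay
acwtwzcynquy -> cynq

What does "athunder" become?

Looking at the pairs, the operation is to swap the front and back halves of the string, then keep only the first 4 characters.
On "athunder": the first step gives "nderathu", and the second then gives "nder".

nder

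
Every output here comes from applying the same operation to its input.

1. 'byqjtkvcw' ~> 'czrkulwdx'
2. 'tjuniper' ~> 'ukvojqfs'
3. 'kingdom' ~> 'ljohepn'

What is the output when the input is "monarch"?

Each output is the input with this applied: shift every letter 1 place forward in the alphabet (wrapping around).
So "monarch" becomes "npobsdi".

npobsdi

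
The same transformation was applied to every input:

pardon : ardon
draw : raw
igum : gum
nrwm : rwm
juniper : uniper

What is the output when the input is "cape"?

ape

The rule is to delete the first character.
So "cape" becomes "ape".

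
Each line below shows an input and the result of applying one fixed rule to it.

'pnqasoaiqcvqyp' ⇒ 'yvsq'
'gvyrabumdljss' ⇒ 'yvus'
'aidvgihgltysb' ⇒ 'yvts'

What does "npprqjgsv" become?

Looking at the pairs, the operation is to sort the characters into reverse alphabetical order, then keep only the first 4 characters.
Working it through for "npprqjgsv": intermediate "vsrqppnjg", final "vsrq".

vsrq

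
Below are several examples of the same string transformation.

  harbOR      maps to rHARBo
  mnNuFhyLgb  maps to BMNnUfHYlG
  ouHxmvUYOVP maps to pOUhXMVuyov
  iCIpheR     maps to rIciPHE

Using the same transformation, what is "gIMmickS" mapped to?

Looking at the pairs, the operation is to move the last character to the front, then flip the case of every letter.
"gIMmickS" → "SgIMmick" → "sGimMICK".

sGimMICK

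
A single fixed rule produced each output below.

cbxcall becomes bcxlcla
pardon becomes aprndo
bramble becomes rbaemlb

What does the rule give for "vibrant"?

ivbtrna

The pattern: move the first character to the end, then take characters alternately from the front and the back (1st, last, 2nd, 2nd-last, ...).
"vibrant" → "ibrantv" → "ivbtrna".
(Check on "cbxcall": → "bxcallc" → "bcxlcla" ✓)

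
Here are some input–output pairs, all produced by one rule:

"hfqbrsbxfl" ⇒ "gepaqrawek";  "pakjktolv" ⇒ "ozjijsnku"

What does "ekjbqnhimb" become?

djiapmghla

What's happening: shift every letter 1 place backward in the alphabet (wrapping around).
For "ekjbqnhimb" the result is "djiapmghla".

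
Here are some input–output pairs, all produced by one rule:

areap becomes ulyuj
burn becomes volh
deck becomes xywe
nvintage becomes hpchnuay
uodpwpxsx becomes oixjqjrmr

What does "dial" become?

xcuf

What's happening: shift every letter 6 places backward in the alphabet (wrapping around).
"dial" → "xcuf".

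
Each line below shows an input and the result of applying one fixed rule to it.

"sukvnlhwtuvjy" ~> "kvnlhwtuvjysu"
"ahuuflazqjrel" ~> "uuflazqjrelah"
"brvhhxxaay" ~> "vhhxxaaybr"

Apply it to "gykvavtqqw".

kvavtqqwgy

Each output is the input with this applied: move the first 2 characters to the end (rotate left by 2).
Doing the same to "gykvavtqqw": "kvavtqqwgy".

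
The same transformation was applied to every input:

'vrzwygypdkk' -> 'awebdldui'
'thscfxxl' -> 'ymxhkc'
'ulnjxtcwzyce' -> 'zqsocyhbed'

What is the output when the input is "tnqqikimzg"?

ysvvnpnr

In each case the input is transformed by: delete the last 2 characters, then shift every letter 5 places forward in the alphabet (wrapping around).
Applying both steps to "tnqqikimzg": "tnqqikim", then "ysvvnpnr".
(Check on "vrzwygypdkk": → "vrzwygypd" → "awebdldui" ✓)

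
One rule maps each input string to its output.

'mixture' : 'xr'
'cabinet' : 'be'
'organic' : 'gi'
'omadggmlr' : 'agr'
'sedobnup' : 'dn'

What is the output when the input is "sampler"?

me

In each case the input is transformed by: keep one character in every 3, starting at position 3 (positions 3rd, 6th, 9th, ...).
"sampler" → "me".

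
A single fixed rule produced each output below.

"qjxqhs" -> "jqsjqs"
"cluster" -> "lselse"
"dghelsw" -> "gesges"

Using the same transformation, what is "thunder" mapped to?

hnehne

Each output is the input with this applied: keep every other character starting from the second (positions 2nd, 4th, 6th, ...), then write the whole string twice.
"thunder" → "hne" → "hnehne".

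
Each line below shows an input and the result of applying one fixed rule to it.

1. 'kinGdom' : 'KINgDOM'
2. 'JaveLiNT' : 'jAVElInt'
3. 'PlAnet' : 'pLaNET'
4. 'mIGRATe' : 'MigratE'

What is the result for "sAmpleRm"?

SaMPLErM

Each output is the input with this applied: flip the case of every letter.
Applying that to "sAmpleRm" gives "SaMPLErM".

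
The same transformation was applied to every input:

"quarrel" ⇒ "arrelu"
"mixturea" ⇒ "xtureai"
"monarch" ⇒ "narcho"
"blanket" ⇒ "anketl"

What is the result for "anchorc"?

chorcn

Rule — delete the first character, then move the first character to the end.
"anchorc" → "nchorc" → "chorcn".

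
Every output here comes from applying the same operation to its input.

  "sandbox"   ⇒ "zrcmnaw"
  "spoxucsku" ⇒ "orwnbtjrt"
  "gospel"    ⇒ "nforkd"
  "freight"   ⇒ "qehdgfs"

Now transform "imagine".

lhfzmhd

Rule — swap each adjacent pair of characters (1↔2, 3↔4, ...), then shift every letter 1 place backward in the alphabet (wrapping around).
For "imagine", step one produces "miganie"; step two turns that into "lhfzmhd".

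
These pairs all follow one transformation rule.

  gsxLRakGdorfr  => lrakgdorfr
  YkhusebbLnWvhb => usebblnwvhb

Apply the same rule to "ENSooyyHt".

The pattern: delete the first 3 characters, then convert every letter to lowercase.
On "ENSooyyHt": the first step gives "ooyyHt", and the second then gives "ooyyht".

ooyyht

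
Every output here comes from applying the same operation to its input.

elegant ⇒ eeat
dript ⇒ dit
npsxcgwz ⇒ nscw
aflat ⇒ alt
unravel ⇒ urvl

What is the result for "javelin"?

The rule is to keep every other character starting from the first (positions 1st, 3rd, 5th, ...).
So "javelin" becomes "jvln".

jvln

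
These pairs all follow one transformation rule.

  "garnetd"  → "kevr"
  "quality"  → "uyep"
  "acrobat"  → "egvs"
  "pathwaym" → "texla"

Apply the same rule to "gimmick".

What's happening: delete the last 3 characters, then shift every letter 4 places forward in the alphabet (wrapping around).
"gimmick" → "gimm" → "kmqq".

kmqq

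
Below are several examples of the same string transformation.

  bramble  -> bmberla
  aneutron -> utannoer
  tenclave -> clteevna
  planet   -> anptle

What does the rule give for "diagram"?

rgdmiaa

Rule — take characters alternately from the front and the back (1st, last, 2nd, 2nd-last, ...), then move the last 2 characters to the front (rotate right by 2).
Applying both steps to "diagram": "dmiaarg", then "rgdmiaa".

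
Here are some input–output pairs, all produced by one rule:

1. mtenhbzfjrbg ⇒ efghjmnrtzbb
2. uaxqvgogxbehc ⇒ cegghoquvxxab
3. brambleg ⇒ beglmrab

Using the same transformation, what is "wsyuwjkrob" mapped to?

korsuwwybj

Looking at the pairs, the operation is to sort the characters into alphabetical order, then move the first 2 characters to the end (rotate left by 2).
Working it through for "wsyuwjkrob": intermediate "bjkorsuwwy", final "korsuwwybj".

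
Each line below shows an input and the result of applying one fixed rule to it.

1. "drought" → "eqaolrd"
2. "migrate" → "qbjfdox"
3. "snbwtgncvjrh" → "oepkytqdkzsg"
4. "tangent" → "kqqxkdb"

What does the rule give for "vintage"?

dbsfkqx

The pattern: shift every letter 3 places backward in the alphabet (wrapping around), then move the last 2 characters to the front (rotate right by 2).
Working it through for "vintage": intermediate "sfkqxdb", final "dbsfkqx".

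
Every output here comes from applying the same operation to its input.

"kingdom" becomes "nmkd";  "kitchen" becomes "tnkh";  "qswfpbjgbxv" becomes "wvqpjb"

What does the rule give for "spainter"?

snea

The pattern: keep every other character starting from the first (positions 1st, 3rd, 5th, ...), then sort the characters into reverse alphabetical order.
For "spainter" the result is "snea".
(Check on "qswfpbjgbxv": → "qwpjbv" → "wvqpjb" ✓)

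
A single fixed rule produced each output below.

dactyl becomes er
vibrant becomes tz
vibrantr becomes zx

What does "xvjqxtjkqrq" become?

The pattern: shift every letter 6 places forward in the alphabet (wrapping around), then keep only the last 2 characters.
So "xvjqxtjkqrq" becomes "xw".

xw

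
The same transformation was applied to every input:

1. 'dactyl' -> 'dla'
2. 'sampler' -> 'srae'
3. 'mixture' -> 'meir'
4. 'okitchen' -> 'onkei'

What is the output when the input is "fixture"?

The transformation: take characters alternately from the front and the back (1st, last, 2nd, 2nd-last, ...), then delete the last 3 characters.
So "fixture" becomes "feir".

feir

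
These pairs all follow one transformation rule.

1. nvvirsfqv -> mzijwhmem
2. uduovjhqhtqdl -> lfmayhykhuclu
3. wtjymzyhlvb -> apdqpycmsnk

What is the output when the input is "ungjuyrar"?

Looking at the pairs, the operation is to shift every letter 9 places backward in the alphabet (wrapping around), then move the first 2 characters to the end (rotate left by 2).
Applying both steps to "ungjuyrar": "lexalpiri", then "xalpirile".
(Check on "uduovjhqhtqdl": → "lulfmayhykhuc" → "lfmayhykhuclu" ✓)

xalpirile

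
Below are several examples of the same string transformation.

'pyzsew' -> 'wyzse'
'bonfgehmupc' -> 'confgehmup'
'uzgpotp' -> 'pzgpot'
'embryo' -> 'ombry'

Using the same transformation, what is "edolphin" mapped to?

ndolphi

Rule — delete the first character, then move the last character to the front.
"edolphin" → "dolphin" → "ndolphi".
(Check on "uzgpotp": → "zgpotp" → "pzgpot" ✓)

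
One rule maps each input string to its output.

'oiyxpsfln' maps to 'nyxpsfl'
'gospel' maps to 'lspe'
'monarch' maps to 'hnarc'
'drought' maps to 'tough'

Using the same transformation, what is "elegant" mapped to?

tegan

Each output is the input with this applied: delete the first 2 characters, then move the last character to the front.
Applying both steps to "elegant": "egant", then "tegan".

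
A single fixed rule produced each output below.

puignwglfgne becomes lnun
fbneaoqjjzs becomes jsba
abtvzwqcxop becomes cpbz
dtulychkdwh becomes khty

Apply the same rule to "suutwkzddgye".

The transformation: keep one character in every 3, starting at position 2 (positions 2nd, 5th, 8th, ...), then swap the front and back halves of the string.
"suutwkzddgye" → "dyuw".

dyuw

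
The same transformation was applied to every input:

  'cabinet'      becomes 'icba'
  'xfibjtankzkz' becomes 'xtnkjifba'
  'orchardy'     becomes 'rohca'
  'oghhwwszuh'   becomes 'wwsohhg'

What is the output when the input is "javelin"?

vjea

The transformation: delete the last 3 characters, then sort the characters into reverse alphabetical order.
"javelin" → "vjea".
(Check on "xfibjtankzkz": → "xfibjtank" → "xtnkjifba" ✓)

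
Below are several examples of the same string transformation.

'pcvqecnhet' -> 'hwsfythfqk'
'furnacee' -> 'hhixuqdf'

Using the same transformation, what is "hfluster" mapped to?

hukioxvw

The transformation: shift every letter 3 places forward in the alphabet (wrapping around), then move the last 2 characters to the front (rotate right by 2).
Working it through for "hfluster": intermediate "kioxvwhu", final "hukioxvw".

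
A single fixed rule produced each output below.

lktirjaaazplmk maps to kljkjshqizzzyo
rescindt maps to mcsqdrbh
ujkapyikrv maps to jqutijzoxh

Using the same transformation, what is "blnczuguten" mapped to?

sdmakmbytft

The transformation: shift every letter 1 place backward in the alphabet (wrapping around), then move the last 3 characters to the front (rotate right by 3).
Applying both steps to "blnczuguten": "akmbytftsdm", then "sdmakmbytft".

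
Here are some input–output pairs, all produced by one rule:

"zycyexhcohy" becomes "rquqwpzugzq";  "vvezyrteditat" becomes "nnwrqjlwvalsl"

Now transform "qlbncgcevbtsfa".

idtfuyuwntlkxs

In each case the input is transformed by: shift every letter 8 places backward in the alphabet (wrapping around).
"qlbncgcevbtsfa" → "idtfuyuwntlkxs".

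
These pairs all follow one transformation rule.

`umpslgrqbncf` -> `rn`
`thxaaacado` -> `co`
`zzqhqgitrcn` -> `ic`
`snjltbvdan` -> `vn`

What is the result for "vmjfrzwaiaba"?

Rule — keep one character in every 3, starting at position 1 (positions 1st, 4th, 7th, ...), then keep only the last 2 characters.
"vmjfrzwaiaba" → "vfwa" → "wa".
(Check on "snjltbvdan": → "slvn" → "vn" ✓)

wa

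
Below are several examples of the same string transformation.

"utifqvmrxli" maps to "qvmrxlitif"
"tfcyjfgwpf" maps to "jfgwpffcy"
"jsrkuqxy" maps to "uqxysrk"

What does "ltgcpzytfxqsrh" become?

The pattern: delete the first character, then move the first 3 characters to the end (rotate left by 3).
On "ltgcpzytfxqsrh": the first step gives "tgcpzytfxqsrh", and the second then gives "pzytfxqsrhtgc".

pzytfxqsrhtgc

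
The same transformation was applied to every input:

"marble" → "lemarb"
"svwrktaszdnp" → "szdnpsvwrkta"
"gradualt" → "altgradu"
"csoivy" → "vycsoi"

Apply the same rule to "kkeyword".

ordkkeyw

What's happening: move the first character to the end, then swap the front and back halves of the string.
Applying that to "kkeyword" gives "ordkkeyw".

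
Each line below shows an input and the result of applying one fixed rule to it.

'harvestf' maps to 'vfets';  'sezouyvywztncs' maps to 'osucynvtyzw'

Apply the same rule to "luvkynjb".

kbyjn

The rule is to delete the first 3 characters, then take characters alternately from the front and the back (1st, last, 2nd, 2nd-last, ...).
Starting from "luvkynjb": after the first operation, "kynjb"; after the second, "kbyjn".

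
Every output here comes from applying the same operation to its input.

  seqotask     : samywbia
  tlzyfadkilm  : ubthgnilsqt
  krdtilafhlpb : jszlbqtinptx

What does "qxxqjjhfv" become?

What's happening: move the last character to the front, then shift every letter 8 places forward in the alphabet (wrapping around).
Applying that to "qxxqjjhfv" gives "dyffyrrpn".

dyffyrrpn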